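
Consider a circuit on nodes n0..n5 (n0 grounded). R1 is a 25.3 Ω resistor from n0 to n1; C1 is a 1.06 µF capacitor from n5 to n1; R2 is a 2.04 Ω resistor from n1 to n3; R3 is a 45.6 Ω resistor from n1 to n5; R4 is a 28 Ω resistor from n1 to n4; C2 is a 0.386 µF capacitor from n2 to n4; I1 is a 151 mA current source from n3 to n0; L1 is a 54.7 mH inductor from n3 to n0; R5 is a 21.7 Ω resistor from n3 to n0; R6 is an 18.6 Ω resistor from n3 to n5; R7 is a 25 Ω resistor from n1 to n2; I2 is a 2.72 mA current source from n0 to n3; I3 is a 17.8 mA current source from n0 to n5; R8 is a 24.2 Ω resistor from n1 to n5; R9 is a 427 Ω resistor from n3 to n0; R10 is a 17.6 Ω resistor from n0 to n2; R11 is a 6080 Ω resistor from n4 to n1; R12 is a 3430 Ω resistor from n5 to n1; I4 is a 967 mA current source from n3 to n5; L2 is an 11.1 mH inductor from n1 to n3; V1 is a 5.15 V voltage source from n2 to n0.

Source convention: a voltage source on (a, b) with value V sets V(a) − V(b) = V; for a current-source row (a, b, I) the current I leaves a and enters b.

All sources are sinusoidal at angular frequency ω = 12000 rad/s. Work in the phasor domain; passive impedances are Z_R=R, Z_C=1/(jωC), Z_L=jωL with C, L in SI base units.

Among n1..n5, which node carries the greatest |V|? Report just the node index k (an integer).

5

Apply KCL at each of the 5 non-ground nodes and solve the resulting linear system.
Node n1: branches {R1, C1, R2, R3, R4, R7, R8, R11, R12, L2} → V_1 = 1.095+0.1839j
Node n2: branches {C2, R7, R10, V1} → V_2 = 5.150+0.000j
Node n3: branches {R2, I1, L1, R5, R6, I2, R9, I4, L2} → V_3 = -0.1752+0.07171j
Node n4: branches {R4, C2, R11} → V_4 = 1.185+0.6958j
Node n5: branches {C1, R3, R6, I3, R8, R12, I4} → V_5 = 8.812-0.7042j
Source currents: i(V1)=-0.4580-0.01101j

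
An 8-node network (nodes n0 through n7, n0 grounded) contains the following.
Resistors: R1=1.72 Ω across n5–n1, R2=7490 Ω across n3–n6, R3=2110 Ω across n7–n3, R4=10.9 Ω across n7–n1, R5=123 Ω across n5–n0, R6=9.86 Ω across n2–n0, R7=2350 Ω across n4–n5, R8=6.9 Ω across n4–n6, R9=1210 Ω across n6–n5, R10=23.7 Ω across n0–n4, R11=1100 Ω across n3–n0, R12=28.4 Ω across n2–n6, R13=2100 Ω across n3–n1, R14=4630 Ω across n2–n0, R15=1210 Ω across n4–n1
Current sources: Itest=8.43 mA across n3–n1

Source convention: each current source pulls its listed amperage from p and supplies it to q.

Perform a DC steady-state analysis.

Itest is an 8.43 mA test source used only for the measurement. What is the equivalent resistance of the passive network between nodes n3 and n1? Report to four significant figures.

MNA unknowns: 7 node voltages V₁..V_7
R1: Y=0.5814 on G[5,1]
R2: Y=0.0001335 on G[3,6]
R3: Y=0.0004739 on G[7,3]
R4: Y=0.09174 on G[7,1]
R5: Y=0.008130 on G[5,0]
R6: Y=0.1014 on G[2,0]
R7: Y=0.0004255 on G[4,5]
R8: Y=0.1449 on G[4,6]
R9: Y=0.0008264 on G[6,5]
R10: Y=0.04219 on G[0,4]
R11: Y=0.0009091 on G[3,0]
R12: Y=0.03521 on G[2,6]
R13: Y=0.0004762 on G[3,1]
R14: Y=0.0002160 on G[2,0]
R15: Y=0.0008264 on G[4,1]
Itest: z[3]−=0.00843, z[1]+=0.00843
solve → V1=0.4193, V2=0.0008664, V3=-4.036, V4=0.005362, V5=0.4126, V6=0.003367, V7=0.3964

R_eq = 528.5 Ω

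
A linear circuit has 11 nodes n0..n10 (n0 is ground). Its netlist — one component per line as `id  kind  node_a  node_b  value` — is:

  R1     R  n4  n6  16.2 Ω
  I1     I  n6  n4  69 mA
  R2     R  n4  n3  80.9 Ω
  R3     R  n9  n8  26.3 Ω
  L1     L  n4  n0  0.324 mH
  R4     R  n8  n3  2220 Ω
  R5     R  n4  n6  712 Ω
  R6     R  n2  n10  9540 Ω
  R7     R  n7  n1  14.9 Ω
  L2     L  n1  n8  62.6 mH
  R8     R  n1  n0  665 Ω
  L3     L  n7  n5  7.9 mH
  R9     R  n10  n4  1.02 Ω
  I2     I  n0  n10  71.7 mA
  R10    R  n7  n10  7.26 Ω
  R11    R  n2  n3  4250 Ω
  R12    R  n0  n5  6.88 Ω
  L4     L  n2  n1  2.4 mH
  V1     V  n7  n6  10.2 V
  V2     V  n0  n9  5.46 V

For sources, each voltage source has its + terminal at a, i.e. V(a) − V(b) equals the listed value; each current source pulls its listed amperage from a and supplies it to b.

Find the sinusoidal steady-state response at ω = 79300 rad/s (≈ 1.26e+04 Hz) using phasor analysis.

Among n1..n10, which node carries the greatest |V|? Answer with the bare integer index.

6

Element admittances at ω=79300 rad/s:
  Y(R1) = 0.06173+0.000j S between n4,n6
  I1: injects 0.069 A into n4 (from n6)
  Y(R2) = 0.01236+0.000j S between n4,n3
  Y(R3) = 0.03802+0.000j S between n9,n8
  Y(L1) = 0.000-0.03892j S between n4,n0
  Y(R4) = 0.0004505+0.000j S between n8,n3
  Y(R5) = 0.001404+0.000j S between n4,n6
  Y(R6) = 0.0001048+0.000j S between n2,n10
  Y(R7) = 0.06711+0.000j S between n7,n1
  Y(L2) = 0.000-0.0002014j S between n1,n8
  Y(R8) = 0.001504+0.000j S between n1,n0
  Y(L3) = 0.000-0.001596j S between n7,n5
  Y(R9) = 0.9804+0.000j S between n10,n4
  I2: injects 0.0717 A into n10 (from n0)
  Y(R10) = 0.1377+0.000j S between n7,n10
  Y(R11) = 0.0002353+0.000j S between n2,n3
  Y(R12) = 0.1453+0.000j S between n0,n5
  Y(L4) = 0.000-0.005254j S between n2,n1
  V1: constraint V(n7)−V(n6) = 10.2
  V2: constraint V(n0)−V(n9) = 5.46
Assemble and solve the 12×12 MNA system:
  V(n1)=2.955+1.604j  V(n2)=2.946+1.411j  V(n3)=-0.2155+1.533j  V(n4)=-0.08717+1.592j  V(n5)=0.01810-0.03320j  V(n6)=-7.158+1.615j  V(n7)=3.042+1.615j  V(n8)=-5.390-0.02575j  V(n9)=-5.460+0.000j  V(n10)=0.3626+1.595j
  i(V1)=-0.3774+0.001421j  i(V2)=-0.002659+0.0009790j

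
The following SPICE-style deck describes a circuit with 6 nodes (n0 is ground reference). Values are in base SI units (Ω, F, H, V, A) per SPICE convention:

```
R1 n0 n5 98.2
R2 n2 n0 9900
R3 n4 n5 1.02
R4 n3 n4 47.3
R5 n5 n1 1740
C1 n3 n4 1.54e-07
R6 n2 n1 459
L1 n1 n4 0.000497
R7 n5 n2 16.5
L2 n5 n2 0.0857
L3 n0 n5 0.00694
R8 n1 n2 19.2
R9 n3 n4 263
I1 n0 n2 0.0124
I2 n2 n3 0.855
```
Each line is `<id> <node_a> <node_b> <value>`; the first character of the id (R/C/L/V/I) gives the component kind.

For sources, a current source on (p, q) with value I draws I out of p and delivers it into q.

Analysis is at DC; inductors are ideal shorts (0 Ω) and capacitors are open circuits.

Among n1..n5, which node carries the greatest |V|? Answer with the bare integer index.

3

Apply KCL at each of the 5 non-ground nodes and solve the resulting linear system.
Node n1: branches {R5, R6, L1, R8} → V_1 = 0.8259
Node n2: branches {R2, R6, R7, L2, R8, I1, I2} → V_2 = 0.000
Node n3: branches {R4, C1, R9, I2} → V_3 = 35.10
Node n4: branches {R3, R4, C1, L1, R9} → V_4 = 0.8259
Node n5: branches {R1, R3, R5, R7, L2, L3} → V_5 = 0.000
Source currents: i(L1)=-0.04529, i(L2)=0.7978, i(L3)=-0.01240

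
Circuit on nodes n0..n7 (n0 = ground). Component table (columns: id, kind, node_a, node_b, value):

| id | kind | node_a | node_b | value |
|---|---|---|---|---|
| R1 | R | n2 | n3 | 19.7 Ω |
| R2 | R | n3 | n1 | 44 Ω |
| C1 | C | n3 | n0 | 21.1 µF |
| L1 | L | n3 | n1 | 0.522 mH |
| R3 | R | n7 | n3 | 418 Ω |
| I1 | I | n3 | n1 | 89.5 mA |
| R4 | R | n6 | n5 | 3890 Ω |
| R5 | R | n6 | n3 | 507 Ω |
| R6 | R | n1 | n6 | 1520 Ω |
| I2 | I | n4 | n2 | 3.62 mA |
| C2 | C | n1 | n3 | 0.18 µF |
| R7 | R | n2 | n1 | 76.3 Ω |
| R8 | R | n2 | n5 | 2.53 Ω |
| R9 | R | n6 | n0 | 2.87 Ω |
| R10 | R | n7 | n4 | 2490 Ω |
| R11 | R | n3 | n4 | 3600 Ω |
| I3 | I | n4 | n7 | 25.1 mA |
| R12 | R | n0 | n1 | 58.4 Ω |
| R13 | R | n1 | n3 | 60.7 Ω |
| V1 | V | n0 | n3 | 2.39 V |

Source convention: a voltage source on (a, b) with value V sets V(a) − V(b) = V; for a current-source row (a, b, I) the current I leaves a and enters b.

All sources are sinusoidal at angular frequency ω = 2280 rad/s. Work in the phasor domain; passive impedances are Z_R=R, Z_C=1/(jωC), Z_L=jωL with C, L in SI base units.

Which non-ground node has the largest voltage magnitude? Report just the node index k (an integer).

4

Element admittances at ω=2280 rad/s:
  Y(R1) = 0.05076+0.000j S between n2,n3
  Y(R2) = 0.02273+0.000j S between n3,n1
  Y(C1) = 0.000+0.04811j S between n3,n0
  Y(L1) = 0.000-0.8402j S between n3,n1
  Y(R3) = 0.002392+0.000j S between n7,n3
  I1: injects 0.0895 A into n1 (from n3)
  Y(R4) = 0.0002571+0.000j S between n6,n5
  Y(R5) = 0.001972+0.000j S between n6,n3
  Y(R6) = 0.0006579+0.000j S between n1,n6
  I2: injects 0.00362 A into n2 (from n4)
  Y(C2) = 0.000+0.0004104j S between n1,n3
  Y(R7) = 0.01311+0.000j S between n2,n1
  Y(R8) = 0.3953+0.000j S between n2,n5
  Y(R9) = 0.3484+0.000j S between n6,n0
  Y(R10) = 0.0004016+0.000j S between n7,n4
  Y(R11) = 0.0002778+0.000j S between n3,n4
  I3: injects 0.0251 A into n7 (from n4)
  Y(R12) = 0.01712+0.000j S between n0,n1
  Y(R13) = 0.01647+0.000j S between n1,n3
  V1: constraint V(n0)−V(n3) = 2.39
Assemble and solve the 8×8 MNA system:
  V(n1)=-2.377+0.1572j  V(n2)=-2.321+0.03213j  V(n3)=-2.390+0.000j  V(n4)=-42.79+0.000j  V(n5)=-2.320+0.03211j  V(n6)=-0.01957+0.0003178j  V(n7)=0.7872+0.000j
  i(V1)=-0.04753-0.1122j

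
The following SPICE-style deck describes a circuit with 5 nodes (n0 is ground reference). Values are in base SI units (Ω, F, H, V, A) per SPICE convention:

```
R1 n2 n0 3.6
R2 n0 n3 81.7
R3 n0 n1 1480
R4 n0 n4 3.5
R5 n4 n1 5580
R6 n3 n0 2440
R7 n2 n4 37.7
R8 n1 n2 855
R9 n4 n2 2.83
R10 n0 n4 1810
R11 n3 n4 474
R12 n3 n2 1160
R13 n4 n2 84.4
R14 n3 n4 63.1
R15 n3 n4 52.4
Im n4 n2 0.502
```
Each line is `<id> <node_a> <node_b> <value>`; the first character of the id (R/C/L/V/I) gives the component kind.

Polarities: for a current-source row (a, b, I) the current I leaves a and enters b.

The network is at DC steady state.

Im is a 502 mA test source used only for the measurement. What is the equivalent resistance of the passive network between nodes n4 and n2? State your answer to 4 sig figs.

Element admittances at DC:
  Y(R1) = 0.2778 S between n2,n0
  Y(R2) = 0.01224 S between n0,n3
  Y(R3) = 0.0006757 S between n0,n1
  Y(R4) = 0.2857 S between n0,n4
  Y(R5) = 0.0001792 S between n4,n1
  Y(R6) = 0.0004098 S between n3,n0
  Y(R7) = 0.02653 S between n2,n4
  Y(R8) = 0.001170 S between n1,n2
  Y(R9) = 0.3534 S between n4,n2
  Y(R10) = 0.0005525 S between n0,n4
  Y(R11) = 0.002110 S between n3,n4
  Y(R12) = 0.0008621 S between n3,n2
  Y(R13) = 0.01185 S between n4,n2
  Y(R14) = 0.01585 S between n3,n4
  Y(R15) = 0.01908 S between n3,n4
  Im: injects 0.502 A into n2 (from n4)
Assemble and solve the 4×4 MNA system:
  V(n1)=0.2385  V(n2)=0.4825  V(n3)=-0.3247  V(n4)=-0.4544

R_eq = 1.866 Ω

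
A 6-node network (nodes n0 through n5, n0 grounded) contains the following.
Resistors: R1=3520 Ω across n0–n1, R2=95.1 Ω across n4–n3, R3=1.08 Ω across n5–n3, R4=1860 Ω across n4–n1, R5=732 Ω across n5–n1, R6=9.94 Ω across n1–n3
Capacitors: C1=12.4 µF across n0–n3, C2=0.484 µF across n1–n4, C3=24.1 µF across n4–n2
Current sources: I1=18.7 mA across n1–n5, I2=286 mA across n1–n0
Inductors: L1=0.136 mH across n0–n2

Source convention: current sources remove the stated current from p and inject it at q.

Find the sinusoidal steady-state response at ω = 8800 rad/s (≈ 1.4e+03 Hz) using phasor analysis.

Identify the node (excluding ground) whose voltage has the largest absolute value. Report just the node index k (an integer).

1

MNA unknowns: 5 node voltages V₁..V_5
R1: Y=0.0002841+0.000j on G[0,1]
C1: Y=0.000+0.1091j on G[0,3]
R2: Y=0.01052+0.000j on G[4,3]
R3: Y=0.9259+0.000j on G[5,3]
R4: Y=0.0005376+0.000j on G[4,1]
R5: Y=0.001366+0.000j on G[5,1]
C2: Y=0.000+0.004259j on G[1,4]
C3: Y=0.000+0.2121j on G[4,2]
R6: Y=0.1006+0.000j on G[1,3]
I1: z[1]−=0.0187, z[5]+=0.0187
L1: Y=0.000-0.8356j on G[0,2]
I2: z[1]−=0.286, z[0]+=0.286
solve → V1=-2.992+2.588j, V2=-0.01672-0.01721j, V3=-0.1348+2.481j, V4=0.04915+0.05058j, V5=-0.1188+2.482j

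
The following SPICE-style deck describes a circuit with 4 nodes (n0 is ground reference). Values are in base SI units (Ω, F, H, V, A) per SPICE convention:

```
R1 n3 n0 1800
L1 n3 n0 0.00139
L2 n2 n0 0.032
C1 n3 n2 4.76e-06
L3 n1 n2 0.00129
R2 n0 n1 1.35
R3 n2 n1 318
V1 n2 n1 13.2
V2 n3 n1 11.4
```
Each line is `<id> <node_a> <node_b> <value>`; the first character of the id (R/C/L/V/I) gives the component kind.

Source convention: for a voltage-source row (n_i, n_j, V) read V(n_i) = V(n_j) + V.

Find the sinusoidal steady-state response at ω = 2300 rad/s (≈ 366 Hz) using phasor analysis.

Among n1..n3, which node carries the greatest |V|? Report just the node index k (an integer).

MNA unknowns: 3 node voltages V₁..V_3 plus 2 source currents (V1, V2)
R1: Y=0.0005556+0.000j on G[3,0]
L1: Y=0.000-0.3128j on G[3,0]
L2: Y=0.000-0.01359j on G[2,0]
C1: Y=0.000+0.01095j on G[3,2]
L3: Y=0.000-0.3370j on G[1,2]
R2: Y=0.7407+0.000j on G[0,1]
R3: Y=0.003145+0.000j on G[2,1]
V1: row V2−V1=13.2, i_V1 at 2,1
V2: row V3−V1=11.4, i_V2 at 3,1
solve → V1=-1.870+4.229j, V2=11.33+4.229j, V3=9.530+4.229j
aux → i_V1=-0.09896+4.583j, i_V2=-1.328+2.998j

2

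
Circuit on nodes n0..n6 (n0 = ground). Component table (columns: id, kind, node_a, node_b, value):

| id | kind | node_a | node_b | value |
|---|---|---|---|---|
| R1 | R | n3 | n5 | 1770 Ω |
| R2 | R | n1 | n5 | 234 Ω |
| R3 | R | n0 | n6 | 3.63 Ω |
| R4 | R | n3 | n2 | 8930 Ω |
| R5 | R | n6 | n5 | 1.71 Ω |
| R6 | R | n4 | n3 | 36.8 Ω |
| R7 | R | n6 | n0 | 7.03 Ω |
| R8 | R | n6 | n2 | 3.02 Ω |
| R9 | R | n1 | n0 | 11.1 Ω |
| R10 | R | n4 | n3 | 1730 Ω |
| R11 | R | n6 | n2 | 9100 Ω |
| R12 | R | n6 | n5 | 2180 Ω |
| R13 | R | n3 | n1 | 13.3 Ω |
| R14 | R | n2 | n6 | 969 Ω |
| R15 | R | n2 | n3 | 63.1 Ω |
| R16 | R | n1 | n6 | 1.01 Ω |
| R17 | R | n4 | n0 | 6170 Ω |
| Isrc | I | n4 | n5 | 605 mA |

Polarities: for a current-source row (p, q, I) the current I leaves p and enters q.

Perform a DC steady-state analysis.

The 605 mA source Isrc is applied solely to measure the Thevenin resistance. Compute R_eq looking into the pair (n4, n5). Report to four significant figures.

R_eq = 48.95 Ω

Element admittances at DC:
  Y(R1) = 0.0005650 S between n3,n5
  Y(R2) = 0.004274 S between n1,n5
  Y(R3) = 0.2755 S between n0,n6
  Y(R4) = 0.0001120 S between n3,n2
  Y(R5) = 0.5848 S between n6,n5
  Y(R6) = 0.02717 S between n4,n3
  Y(R7) = 0.1422 S between n6,n0
  Y(R8) = 0.3311 S between n6,n2
  Y(R9) = 0.09009 S between n1,n0
  Y(R10) = 0.0005780 S between n4,n3
  Y(R11) = 0.0001099 S between n6,n2
  Y(R12) = 0.0004587 S between n6,n5
  Y(R13) = 0.07519 S between n3,n1
  Y(R14) = 0.001032 S between n2,n6
  Y(R15) = 0.01585 S between n2,n3
  Y(R16) = 0.9901 S between n1,n6
  Y(R17) = 0.0001621 S between n4,n0
  Isrc: injects 0.605 A into n5 (from n4)
Assemble and solve the 6×6 MNA system:
  V(n1)=-0.3652  V(n2)=-0.2296  V(n3)=-6.879  V(n4)=-28.51  V(n5)=1.105  V(n6)=0.08983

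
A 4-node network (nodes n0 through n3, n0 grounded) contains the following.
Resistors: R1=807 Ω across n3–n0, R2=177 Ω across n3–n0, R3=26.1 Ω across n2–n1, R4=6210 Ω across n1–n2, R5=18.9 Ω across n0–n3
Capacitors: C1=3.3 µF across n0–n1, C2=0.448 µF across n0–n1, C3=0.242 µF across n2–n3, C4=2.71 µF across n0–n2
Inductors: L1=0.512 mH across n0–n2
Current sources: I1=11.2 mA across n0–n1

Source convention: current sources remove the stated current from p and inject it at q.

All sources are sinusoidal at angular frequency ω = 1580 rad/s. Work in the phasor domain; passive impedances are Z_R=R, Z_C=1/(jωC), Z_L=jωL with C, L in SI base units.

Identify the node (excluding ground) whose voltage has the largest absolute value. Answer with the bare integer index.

MNA unknowns: 3 node voltages V₁..V_3
R1: Y=0.001239+0.000j on G[3,0]
C1: Y=0.000+0.005214j on G[0,1]
L1: Y=0.000-1.236j on G[0,2]
C2: Y=0.000+0.0007078j on G[0,1]
R2: Y=0.005650+0.000j on G[3,0]
R3: Y=0.03831+0.000j on G[2,1]
C3: Y=0.000+0.0003824j on G[2,3]
R4: Y=0.0001610+0.000j on G[1,2]
R5: Y=0.05291+0.000j on G[0,3]
C4: Y=0.000+0.004282j on G[0,2]
I1: z[0]−=0.0112, z[1]+=0.0112
solve → V1=0.2871-0.03526j, V2=0.001380+0.008925j, V3=-5.701e-05+9.191e-06j

1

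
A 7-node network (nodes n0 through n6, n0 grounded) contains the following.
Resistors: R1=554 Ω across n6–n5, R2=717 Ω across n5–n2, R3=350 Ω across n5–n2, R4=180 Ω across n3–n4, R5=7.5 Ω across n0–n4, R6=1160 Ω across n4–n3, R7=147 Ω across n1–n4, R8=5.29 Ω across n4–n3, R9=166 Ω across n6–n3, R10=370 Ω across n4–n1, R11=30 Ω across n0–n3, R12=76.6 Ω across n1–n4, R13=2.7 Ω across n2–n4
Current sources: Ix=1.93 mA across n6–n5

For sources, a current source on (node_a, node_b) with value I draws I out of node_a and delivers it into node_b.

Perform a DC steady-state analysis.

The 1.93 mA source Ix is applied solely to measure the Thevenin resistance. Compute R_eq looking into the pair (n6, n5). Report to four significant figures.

R_eq = 235.1 Ω

MNA unknowns: 6 node voltages V₁..V_6
R1: Y=0.001805 on G[6,5]
R2: Y=0.001395 on G[5,2]
R3: Y=0.002857 on G[5,2]
R4: Y=0.005556 on G[3,4]
R5: Y=0.1333 on G[0,4]
R6: Y=0.0008621 on G[4,3]
R7: Y=0.006803 on G[1,4]
R8: Y=0.1890 on G[4,3]
R9: Y=0.006024 on G[6,3]
R10: Y=0.002703 on G[4,1]
R11: Y=0.03333 on G[0,3]
R12: Y=0.01305 on G[1,4]
R13: Y=0.3704 on G[2,4]
Ix: z[6]−=0.00193, z[5]+=0.00193
solve → V1=0.001000, V2=0.004000, V3=-0.004001, V4=0.001000, V5=0.2653, V6=-0.1884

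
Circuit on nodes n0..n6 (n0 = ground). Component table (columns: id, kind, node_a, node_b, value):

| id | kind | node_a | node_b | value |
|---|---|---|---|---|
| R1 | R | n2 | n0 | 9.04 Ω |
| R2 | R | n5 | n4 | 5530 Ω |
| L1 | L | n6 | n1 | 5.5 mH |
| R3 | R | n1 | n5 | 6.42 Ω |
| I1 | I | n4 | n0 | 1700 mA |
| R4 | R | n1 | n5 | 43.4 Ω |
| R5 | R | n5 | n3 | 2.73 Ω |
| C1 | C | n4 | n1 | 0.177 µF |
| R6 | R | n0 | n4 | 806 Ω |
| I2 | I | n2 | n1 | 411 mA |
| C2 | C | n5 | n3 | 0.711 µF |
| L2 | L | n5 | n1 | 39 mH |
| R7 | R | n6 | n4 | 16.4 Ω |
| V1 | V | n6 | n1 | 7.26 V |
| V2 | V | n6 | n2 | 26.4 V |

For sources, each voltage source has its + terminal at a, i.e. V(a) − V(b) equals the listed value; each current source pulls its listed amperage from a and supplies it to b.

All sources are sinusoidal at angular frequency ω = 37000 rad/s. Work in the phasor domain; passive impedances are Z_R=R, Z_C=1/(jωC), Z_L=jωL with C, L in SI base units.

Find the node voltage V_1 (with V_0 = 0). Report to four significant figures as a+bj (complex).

Apply KCL at each of the 6 non-ground nodes and solve the resulting linear system.
Node n1: branches {L1, R3, R4, C1, I2, L2, V1} → V_1 = 3.952-0.02330j
Node n2: branches {R1, I2, V2} → V_2 = -15.19-0.02330j
Node n3: branches {R5, C2} → V_3 = 3.932-0.02125j
Node n4: branches {R2, I1, C1, R6, R7} → V_4 = -16.06+2.077j
Node n5: branches {R2, R3, R4, R5, C2, L2} → V_5 = 3.932-0.02125j
Node n6: branches {L1, R7, V1, V2} → V_6 = 11.21-0.02330j
Source currents: i(V1)=-0.3936+0.1663j, i(V2)=-1.269-0.002577j

3.952-0.02330j V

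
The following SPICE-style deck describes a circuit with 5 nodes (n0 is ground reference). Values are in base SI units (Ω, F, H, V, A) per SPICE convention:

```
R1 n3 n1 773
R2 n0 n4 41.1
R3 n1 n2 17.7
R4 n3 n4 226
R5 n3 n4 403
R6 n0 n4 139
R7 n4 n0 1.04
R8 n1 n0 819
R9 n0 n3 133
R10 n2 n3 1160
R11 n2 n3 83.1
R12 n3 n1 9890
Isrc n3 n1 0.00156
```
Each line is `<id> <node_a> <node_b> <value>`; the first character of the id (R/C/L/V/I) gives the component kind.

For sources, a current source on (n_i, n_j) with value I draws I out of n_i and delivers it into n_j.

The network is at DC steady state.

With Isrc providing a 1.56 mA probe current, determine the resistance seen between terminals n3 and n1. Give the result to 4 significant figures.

R_eq = 76.81 Ω

MNA unknowns: 4 node voltages V₁..V_4
R1: Y=0.001294 on G[3,1]
R2: Y=0.02433 on G[0,4]
R3: Y=0.05650 on G[1,2]
R4: Y=0.004425 on G[3,4]
R5: Y=0.002481 on G[3,4]
R6: Y=0.007194 on G[0,4]
R7: Y=0.9615 on G[4,0]
R8: Y=0.001221 on G[1,0]
R9: Y=0.007519 on G[0,3]
R10: Y=0.0008621 on G[2,3]
R11: Y=0.01203 on G[2,3]
R12: Y=0.0001011 on G[3,1]
Isrc: z[3]−=0.00156, z[1]+=0.00156
solve → V1=0.1104, V2=0.08817, V3=-0.009379, V4=-6.478e-05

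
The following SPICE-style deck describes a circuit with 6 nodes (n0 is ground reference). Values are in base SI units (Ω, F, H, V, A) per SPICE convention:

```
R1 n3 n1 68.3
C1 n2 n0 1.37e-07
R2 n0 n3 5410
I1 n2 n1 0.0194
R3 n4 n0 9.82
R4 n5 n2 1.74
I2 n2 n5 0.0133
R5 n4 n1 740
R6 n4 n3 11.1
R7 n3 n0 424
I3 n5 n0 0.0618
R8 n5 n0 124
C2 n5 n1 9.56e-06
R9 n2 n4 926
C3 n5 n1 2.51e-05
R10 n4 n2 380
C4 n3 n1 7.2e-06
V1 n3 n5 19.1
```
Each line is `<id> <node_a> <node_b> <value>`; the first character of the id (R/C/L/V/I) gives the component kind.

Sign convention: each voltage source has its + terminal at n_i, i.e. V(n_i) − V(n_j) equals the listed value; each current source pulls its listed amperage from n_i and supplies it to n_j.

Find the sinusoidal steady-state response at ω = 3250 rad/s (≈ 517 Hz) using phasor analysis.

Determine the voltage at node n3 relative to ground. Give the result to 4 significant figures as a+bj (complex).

Element admittances at ω=3250 rad/s:
  Y(R1) = 0.01464+0.000j S between n3,n1
  Y(C1) = 0.000+0.0004453j S between n2,n0
  Y(R2) = 0.0001848+0.000j S between n0,n3
  I1: injects 0.0194 A into n1 (from n2)
  Y(R3) = 0.1018+0.000j S between n4,n0
  Y(R4) = 0.5747+0.000j S between n5,n2
  I2: injects 0.0133 A into n5 (from n2)
  Y(R5) = 0.001351+0.000j S between n4,n1
  Y(R6) = 0.09009+0.000j S between n4,n3
  Y(R7) = 0.002358+0.000j S between n3,n0
  I3: injects 0.0618 A into n0 (from n5)
  Y(R8) = 0.008065+0.000j S between n5,n0
  Y(C2) = 0.000+0.03107j S between n5,n1
  Y(R9) = 0.001080+0.000j S between n2,n4
  Y(C3) = 0.000+0.08157j S between n5,n1
  Y(R10) = 0.002632+0.000j S between n4,n2
  Y(C4) = 0.000+0.02340j S between n3,n1
  V1: constraint V(n3)−V(n5) = 19.1
Assemble and solve the 6×6 MNA system:
  V(n1)=-13.25-1.811j  V(n2)=-16.71+0.1592j  V(n3)=2.337+0.1469j  V(n4)=0.6630+0.05775j  V(n5)=-16.76+0.1469j
  i(V1)=-0.3391-0.4018j

2.337+0.1469j V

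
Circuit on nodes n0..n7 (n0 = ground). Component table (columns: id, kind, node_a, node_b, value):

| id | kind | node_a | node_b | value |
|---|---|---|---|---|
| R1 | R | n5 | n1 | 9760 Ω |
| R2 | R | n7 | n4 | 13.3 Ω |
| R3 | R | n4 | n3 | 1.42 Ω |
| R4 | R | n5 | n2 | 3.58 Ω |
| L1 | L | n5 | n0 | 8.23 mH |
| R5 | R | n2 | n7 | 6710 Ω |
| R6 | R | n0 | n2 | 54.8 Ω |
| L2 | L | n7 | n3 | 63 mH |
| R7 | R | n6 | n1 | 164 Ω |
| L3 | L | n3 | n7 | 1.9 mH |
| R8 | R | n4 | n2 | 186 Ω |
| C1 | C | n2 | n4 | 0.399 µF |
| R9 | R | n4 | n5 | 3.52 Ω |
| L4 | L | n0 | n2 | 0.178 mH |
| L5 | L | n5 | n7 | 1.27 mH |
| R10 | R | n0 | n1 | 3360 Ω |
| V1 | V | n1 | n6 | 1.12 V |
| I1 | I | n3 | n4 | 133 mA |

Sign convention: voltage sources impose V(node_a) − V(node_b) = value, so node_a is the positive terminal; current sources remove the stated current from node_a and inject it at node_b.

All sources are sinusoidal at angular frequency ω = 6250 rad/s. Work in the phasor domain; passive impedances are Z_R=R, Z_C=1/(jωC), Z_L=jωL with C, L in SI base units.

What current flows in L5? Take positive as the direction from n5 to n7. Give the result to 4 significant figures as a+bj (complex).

-0.0005644-0.008072j A

Element admittances at ω=6250 rad/s:
  Y(R1) = 0.0001025+0.000j S between n5,n1
  Y(R2) = 0.07519+0.000j S between n7,n4
  Y(R3) = 0.7042+0.000j S between n4,n3
  Y(R4) = 0.2793+0.000j S between n5,n2
  Y(L1) = 0.000-0.01944j S between n5,n0
  Y(R5) = 0.0001490+0.000j S between n2,n7
  Y(R6) = 0.01825+0.000j S between n0,n2
  Y(L2) = 0.000-0.002540j S between n7,n3
  Y(R7) = 0.006098+0.000j S between n6,n1
  Y(L3) = 0.000-0.08421j S between n3,n7
  Y(R8) = 0.005376+0.000j S between n4,n2
  Y(C1) = 0.000+0.002494j S between n2,n4
  Y(R9) = 0.2841+0.000j S between n4,n5
  Y(L4) = 0.000-0.8989j S between n0,n2
  Y(L5) = 0.000-0.1260j S between n5,n7
  Y(R10) = 0.0002976+0.000j S between n0,n1
  V1: constraint V(n1)−V(n6) = 1.12
  I1: injects 0.133 A into n4 (from n3)
Assemble and solve the 8×8 MNA system:
  V(n1)=-5.037e-05+0.0001331j  V(n2)=4.069e-06-1.130e-05j  V(n3)=-0.1854-0.04228j  V(n4)=-0.002345-0.02736j  V(n5)=-0.0001967+0.0005196j  V(n6)=-1.120+0.0001331j  V(n7)=-0.06427+0.004999j
  i(V1)=-0.006829+0.000j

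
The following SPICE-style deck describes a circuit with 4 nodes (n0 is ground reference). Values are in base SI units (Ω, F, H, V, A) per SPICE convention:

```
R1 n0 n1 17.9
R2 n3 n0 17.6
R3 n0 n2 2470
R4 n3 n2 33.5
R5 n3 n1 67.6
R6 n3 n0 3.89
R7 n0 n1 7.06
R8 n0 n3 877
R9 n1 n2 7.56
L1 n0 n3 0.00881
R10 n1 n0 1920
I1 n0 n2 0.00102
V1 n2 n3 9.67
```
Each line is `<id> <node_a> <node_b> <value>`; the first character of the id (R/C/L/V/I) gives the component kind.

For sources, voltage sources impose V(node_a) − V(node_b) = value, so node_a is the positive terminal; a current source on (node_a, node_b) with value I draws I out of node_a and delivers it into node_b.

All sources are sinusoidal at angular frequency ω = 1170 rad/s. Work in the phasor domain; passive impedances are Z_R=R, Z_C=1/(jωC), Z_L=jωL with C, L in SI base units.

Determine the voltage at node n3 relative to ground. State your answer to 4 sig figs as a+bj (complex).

MNA unknowns: 3 node voltages V₁..V_3 plus 1 source current (V1)
R1: Y=0.05587+0.000j on G[0,1]
R2: Y=0.05682+0.000j on G[3,0]
R3: Y=0.0004049+0.000j on G[0,2]
R4: Y=0.02985+0.000j on G[3,2]
R5: Y=0.01479+0.000j on G[3,1]
R6: Y=0.2571+0.000j on G[3,0]
R7: Y=0.1416+0.000j on G[0,1]
R8: Y=0.001140+0.000j on G[0,3]
R9: Y=0.1323+0.000j on G[1,2]
L1: Y=0.000-0.09701j on G[0,3]
R10: Y=0.0005208+0.000j on G[1,0]
I1: z[0]−=0.00102, z[2]+=0.00102
V1: row V2−V3=9.67, i_V1 at 2,3
solve → V1=2.965-0.1800j, V2=7.929-0.4223j, V3=-1.741-0.4223j
aux → i_V1=-0.9476+0.03223j

-1.741-0.4223j V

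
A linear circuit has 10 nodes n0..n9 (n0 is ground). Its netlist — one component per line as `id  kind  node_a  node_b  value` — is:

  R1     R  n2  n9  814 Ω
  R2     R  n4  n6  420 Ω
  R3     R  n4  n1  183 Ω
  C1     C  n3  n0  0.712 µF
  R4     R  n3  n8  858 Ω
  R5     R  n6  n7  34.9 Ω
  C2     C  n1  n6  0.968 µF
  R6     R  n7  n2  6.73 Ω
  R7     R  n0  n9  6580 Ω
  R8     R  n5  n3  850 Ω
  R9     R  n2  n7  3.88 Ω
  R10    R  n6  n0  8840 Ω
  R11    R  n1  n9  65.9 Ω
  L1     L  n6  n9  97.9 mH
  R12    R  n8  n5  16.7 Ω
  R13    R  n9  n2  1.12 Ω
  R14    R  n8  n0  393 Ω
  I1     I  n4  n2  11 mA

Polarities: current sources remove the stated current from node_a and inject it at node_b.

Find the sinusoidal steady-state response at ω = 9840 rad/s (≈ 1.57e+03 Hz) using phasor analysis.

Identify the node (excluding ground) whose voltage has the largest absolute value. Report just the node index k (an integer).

4

MNA unknowns: 9 node voltages V₁..V_9
R1: Y=0.001229+0.000j on G[2,9]
R2: Y=0.002381+0.000j on G[4,6]
R3: Y=0.005464+0.000j on G[4,1]
C1: Y=0.000+0.007006j on G[3,0]
R4: Y=0.001166+0.000j on G[3,8]
R5: Y=0.02865+0.000j on G[6,7]
C2: Y=0.000+0.009525j on G[1,6]
R6: Y=0.1486+0.000j on G[7,2]
R7: Y=0.0001520+0.000j on G[0,9]
R8: Y=0.001176+0.000j on G[5,3]
R9: Y=0.2577+0.000j on G[2,7]
R10: Y=0.0001131+0.000j on G[6,0]
R11: Y=0.01517+0.000j on G[1,9]
L1: Y=0.000-0.001038j on G[6,9]
R12: Y=0.05988+0.000j on G[8,5]
R13: Y=0.8929+0.000j on G[9,2]
R14: Y=0.002545+0.000j on G[8,0]
I1: z[4]−=0.011, z[2]+=0.011
solve → V1=-0.2985+0.1302j, V2=0.08629+0.02652j, V3=0.000+0.000j, V4=-1.643+0.07906j, V5=0.000+0.000j, V6=-0.1072-0.03823j, V7=0.07354+0.02225j, V8=0.000+0.000j, V9=0.07978+0.02846j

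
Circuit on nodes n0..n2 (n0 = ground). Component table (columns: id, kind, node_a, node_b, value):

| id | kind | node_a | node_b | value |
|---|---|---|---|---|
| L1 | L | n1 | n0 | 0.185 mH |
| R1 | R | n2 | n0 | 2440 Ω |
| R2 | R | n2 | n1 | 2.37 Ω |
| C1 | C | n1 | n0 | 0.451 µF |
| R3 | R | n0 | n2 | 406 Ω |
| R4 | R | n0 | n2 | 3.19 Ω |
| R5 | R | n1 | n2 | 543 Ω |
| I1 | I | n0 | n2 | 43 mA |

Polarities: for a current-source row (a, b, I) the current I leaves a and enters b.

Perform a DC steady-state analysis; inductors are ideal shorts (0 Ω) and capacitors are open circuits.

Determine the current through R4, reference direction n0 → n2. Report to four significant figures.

-0.01821 A

Apply KCL at each of the 2 non-ground nodes and solve the resulting linear system.
Node n1: branches {L1, R2, C1, R5} → V_1 = 0.000
Node n2: branches {R1, R2, R3, R4, R5, I1} → V_2 = 0.05810
Source currents: i(L1)=0.02462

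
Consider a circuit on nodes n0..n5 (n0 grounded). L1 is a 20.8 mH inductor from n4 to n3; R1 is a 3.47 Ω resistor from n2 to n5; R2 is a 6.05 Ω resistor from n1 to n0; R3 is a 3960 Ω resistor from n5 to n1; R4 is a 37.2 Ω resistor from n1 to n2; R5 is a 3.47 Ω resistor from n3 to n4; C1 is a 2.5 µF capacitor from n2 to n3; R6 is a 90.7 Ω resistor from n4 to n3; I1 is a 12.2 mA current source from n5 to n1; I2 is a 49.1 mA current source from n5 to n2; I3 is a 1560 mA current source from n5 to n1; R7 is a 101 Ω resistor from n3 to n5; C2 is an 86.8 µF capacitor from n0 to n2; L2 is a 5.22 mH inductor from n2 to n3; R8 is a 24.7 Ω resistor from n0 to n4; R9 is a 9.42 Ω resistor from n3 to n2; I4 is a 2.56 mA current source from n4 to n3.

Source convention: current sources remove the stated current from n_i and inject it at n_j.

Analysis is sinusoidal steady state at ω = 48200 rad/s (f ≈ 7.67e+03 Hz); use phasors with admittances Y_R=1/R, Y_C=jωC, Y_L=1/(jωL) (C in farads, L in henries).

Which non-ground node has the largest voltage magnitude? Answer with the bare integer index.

1

Element admittances at ω=48200 rad/s:
  Y(L1) = 0.000-0.0009974j S between n4,n3
  Y(R1) = 0.2882+0.000j S between n2,n5
  Y(R2) = 0.1653+0.000j S between n1,n0
  Y(R3) = 0.0002525+0.000j S between n5,n1
  Y(R4) = 0.02688+0.000j S between n1,n2
  Y(R5) = 0.2882+0.000j S between n3,n4
  Y(C1) = 0.000+0.1205j S between n2,n3
  Y(R6) = 0.01103+0.000j S between n4,n3
  I1: injects 0.0122 A into n1 (from n5)
  I2: injects 0.0491 A into n2 (from n5)
  I3: injects 1.56 A into n1 (from n5)
  Y(R7) = 0.009901+0.000j S between n3,n5
  Y(C2) = 0.000+4.184j S between n0,n2
  Y(L2) = 0.000-0.003974j S between n2,n3
  Y(R8) = 0.04049+0.000j S between n0,n4
  Y(R9) = 0.1062+0.000j S between n3,n2
  I4: injects 0.00256 A into n3 (from n4)
Assemble and solve the 5×5 MNA system:
  V(n1)=8.163+0.04515j  V(n2)=-0.005559+0.3202j  V(n3)=-0.2629+0.4428j  V(n4)=-0.2389+0.3901j  V(n5)=-5.442+0.3240j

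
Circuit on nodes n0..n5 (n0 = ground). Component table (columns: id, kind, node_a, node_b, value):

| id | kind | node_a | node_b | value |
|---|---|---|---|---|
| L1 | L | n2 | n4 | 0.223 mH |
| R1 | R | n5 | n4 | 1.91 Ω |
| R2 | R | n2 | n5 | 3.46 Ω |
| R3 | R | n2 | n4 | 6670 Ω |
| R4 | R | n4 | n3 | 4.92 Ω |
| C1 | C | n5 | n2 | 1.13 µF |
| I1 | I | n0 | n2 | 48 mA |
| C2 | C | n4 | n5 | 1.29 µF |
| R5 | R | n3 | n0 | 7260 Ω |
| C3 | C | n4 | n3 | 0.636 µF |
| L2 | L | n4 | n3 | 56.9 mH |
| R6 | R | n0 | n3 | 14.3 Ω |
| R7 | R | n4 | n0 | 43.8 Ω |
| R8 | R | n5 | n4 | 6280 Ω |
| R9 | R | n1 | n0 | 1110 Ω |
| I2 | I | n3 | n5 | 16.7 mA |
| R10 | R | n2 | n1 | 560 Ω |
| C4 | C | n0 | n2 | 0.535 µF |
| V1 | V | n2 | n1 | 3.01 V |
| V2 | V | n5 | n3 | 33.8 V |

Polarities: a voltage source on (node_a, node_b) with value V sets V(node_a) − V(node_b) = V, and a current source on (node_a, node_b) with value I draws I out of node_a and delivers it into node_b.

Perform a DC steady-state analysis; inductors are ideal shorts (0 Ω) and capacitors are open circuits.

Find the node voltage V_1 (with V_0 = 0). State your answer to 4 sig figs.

Apply KCL at each of the 5 non-ground nodes and solve the resulting linear system.
Node n1: branches {R9, R10, V1} → V_1 = -2.469
Node n2: branches {L1, R2, R3, C1, I1, R10, C4, V1} → V_2 = 0.5406
Node n3: branches {R4, R5, C3, L2, R6, I2, V2} → V_3 = 0.5406
Node n4: branches {L1, R1, R3, R4, C2, C3, L2, R7, R8} → V_4 = 0.5406
Node n5: branches {R1, R2, C1, C2, R8, I2, V2} → V_5 = 34.34
Source currents: i(L1)=9.819, i(L2)=27.51, i(V1)=-0.007600, i(V2)=-27.45

-2.469 V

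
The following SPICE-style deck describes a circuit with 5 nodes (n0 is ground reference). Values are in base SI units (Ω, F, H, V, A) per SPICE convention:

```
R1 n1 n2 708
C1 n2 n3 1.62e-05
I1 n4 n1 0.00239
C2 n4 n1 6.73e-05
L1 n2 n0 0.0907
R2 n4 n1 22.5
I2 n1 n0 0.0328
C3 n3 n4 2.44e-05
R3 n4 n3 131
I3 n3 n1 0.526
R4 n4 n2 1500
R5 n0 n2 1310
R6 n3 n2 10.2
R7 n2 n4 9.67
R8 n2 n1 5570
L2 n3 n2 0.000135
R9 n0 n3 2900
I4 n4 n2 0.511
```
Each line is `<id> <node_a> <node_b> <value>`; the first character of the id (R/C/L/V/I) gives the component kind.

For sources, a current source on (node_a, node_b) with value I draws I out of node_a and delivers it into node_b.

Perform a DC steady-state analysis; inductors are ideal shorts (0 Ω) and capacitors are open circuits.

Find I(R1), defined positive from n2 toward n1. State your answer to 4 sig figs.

-0.01478 A

MNA unknowns: 4 node voltages V₁..V_4 plus 2 source currents (L1, L2)
R1: Y=0.001412 on G[1,2]
C1: Y=0.000 on G[2,3]
I1: z[4]−=0.00239, z[1]+=0.00239
C2: Y=0.000 on G[4,1]
L1: row V2−V0=0, i_L1 at 2,0
R2: Y=0.04444 on G[4,1]
I2: z[1]−=0.0328, z[0]+=0.0328
C3: Y=0.000 on G[3,4]
R3: Y=0.007634 on G[4,3]
I3: z[3]−=0.526, z[1]+=0.526
R4: Y=0.0006667 on G[4,2]
R5: Y=0.0007634 on G[0,2]
R6: Y=0.09804 on G[3,2]
R7: Y=0.1034 on G[2,4]
R8: Y=0.0001795 on G[2,1]
L2: row V3−V2=0, i_L2 at 3,2
R9: Y=0.0003448 on G[0,3]
I4: z[4]−=0.511, z[2]+=0.511
solve → V1=10.47, V2=0.000, V3=0.000, V4=-0.3085
aux → i_L1=-0.03280, i_L2=-0.5284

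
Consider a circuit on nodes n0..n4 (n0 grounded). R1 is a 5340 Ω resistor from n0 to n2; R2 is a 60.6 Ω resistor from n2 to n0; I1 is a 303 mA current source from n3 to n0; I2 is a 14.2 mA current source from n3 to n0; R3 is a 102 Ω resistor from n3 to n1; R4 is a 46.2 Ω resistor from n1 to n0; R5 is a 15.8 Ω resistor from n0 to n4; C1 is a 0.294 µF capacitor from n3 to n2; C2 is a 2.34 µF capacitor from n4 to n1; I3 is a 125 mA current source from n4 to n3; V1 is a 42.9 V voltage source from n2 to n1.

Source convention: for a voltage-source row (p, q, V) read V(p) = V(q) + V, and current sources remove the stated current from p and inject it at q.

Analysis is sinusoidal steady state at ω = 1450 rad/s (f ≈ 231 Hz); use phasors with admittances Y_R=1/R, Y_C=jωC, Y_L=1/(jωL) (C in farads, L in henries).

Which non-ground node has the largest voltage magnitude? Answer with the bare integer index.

3

Apply KCL at each of the 4 non-ground nodes and solve the resulting linear system.
Node n1: branches {R3, R4, C2, V1} → V_1 = -23.42+1.884j
Node n2: branches {R1, R2, C1, V1} → V_2 = 19.48+1.884j
Node n3: branches {I1, I2, R3, C1, I3} → V_3 = -42.91+4.597j
Node n4: branches {R5, C2, I3} → V_4 = -2.137-1.141j
Source currents: i(V1)=-0.3262-0.05804j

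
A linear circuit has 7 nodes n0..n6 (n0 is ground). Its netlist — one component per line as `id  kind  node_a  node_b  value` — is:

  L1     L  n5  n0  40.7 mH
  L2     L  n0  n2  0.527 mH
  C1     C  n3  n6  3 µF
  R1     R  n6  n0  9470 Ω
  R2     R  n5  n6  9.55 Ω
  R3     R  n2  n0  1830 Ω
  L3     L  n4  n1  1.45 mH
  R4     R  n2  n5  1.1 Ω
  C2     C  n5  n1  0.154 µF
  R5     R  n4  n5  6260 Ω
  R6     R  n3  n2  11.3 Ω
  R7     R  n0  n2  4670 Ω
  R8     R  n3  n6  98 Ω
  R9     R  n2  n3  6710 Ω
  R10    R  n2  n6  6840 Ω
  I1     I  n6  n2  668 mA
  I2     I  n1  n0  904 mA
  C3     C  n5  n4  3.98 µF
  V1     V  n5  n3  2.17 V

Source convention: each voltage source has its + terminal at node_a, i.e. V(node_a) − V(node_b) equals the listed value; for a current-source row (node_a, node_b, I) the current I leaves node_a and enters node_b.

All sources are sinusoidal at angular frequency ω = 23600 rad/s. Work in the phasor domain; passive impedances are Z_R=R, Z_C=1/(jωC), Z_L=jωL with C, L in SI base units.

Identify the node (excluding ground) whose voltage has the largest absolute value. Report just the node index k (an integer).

1

Apply KCL at each of the 6 non-ground nodes and solve the resulting linear system.
Node n1: branches {L3, C2, I2} → V_1 = -1.487-34.40j
Node n2: branches {L2, R3, R4, R6, R7, R9, R10, I1} → V_2 = -0.09822-11.09j
Node n3: branches {C1, R6, R8, R9, V1} → V_3 = -3.638-11.09j
Node n4: branches {L3, R5, C3} → V_4 = -1.485-0.5649j
Node n5: branches {L1, R2, R4, C2, R5, C3, V1} → V_5 = -1.468-11.09j
Node n6: branches {C1, R1, R2, R8, R10, I1} → V_6 = -6.405-9.380j
Source currents: i(V1)=-0.1644+0.1784j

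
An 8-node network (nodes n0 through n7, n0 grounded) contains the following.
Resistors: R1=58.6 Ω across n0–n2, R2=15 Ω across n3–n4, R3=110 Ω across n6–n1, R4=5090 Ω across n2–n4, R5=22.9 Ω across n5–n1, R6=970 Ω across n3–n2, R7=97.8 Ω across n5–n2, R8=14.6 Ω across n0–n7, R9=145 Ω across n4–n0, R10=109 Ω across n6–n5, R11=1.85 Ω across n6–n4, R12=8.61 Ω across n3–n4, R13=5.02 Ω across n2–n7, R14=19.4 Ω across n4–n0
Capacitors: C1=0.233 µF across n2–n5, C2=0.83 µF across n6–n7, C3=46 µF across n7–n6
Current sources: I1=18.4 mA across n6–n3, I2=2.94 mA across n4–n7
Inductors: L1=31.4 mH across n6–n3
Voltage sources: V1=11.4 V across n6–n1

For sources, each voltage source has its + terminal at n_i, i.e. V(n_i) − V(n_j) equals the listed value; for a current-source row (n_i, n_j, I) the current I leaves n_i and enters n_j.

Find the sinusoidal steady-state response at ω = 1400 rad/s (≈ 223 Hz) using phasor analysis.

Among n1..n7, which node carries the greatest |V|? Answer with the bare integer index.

1

MNA unknowns: 7 node voltages V₁..V_7 plus 1 source current (V1)
R1: Y=0.01706+0.000j on G[0,2]
R2: Y=0.06667+0.000j on G[3,4]
R3: Y=0.009091+0.000j on G[6,1]
C1: Y=0.000+0.0003262j on G[2,5]
R4: Y=0.0001965+0.000j on G[2,4]
R5: Y=0.04367+0.000j on G[5,1]
I1: z[6]−=0.0184, z[3]+=0.0184
R6: Y=0.001031+0.000j on G[3,2]
R7: Y=0.01022+0.000j on G[5,2]
L1: Y=0.000-0.02275j on G[6,3]
I2: z[4]−=0.00294, z[7]+=0.00294
R8: Y=0.06849+0.000j on G[0,7]
R9: Y=0.006897+0.000j on G[4,0]
R10: Y=0.009174+0.000j on G[6,5]
C2: Y=0.000+0.001162j on G[6,7]
R11: Y=0.5405+0.000j on G[6,4]
R12: Y=0.1161+0.000j on G[3,4]
R13: Y=0.1992+0.000j on G[2,7]
C3: Y=0.000+0.06440j on G[7,6]
R14: Y=0.05155+0.000j on G[4,0]
V1: row V6−V1=11.4, i_V1 at 6,1
solve → V1=-11.06-0.4665j, V2=-0.4839+0.2335j, V3=0.4189-0.4038j, V4=0.3312-0.4168j, V5=-7.687-0.3158j, V6=0.3430-0.4665j, V7=-0.1620+0.2975j
aux → i_V1=-0.2508-0.006583j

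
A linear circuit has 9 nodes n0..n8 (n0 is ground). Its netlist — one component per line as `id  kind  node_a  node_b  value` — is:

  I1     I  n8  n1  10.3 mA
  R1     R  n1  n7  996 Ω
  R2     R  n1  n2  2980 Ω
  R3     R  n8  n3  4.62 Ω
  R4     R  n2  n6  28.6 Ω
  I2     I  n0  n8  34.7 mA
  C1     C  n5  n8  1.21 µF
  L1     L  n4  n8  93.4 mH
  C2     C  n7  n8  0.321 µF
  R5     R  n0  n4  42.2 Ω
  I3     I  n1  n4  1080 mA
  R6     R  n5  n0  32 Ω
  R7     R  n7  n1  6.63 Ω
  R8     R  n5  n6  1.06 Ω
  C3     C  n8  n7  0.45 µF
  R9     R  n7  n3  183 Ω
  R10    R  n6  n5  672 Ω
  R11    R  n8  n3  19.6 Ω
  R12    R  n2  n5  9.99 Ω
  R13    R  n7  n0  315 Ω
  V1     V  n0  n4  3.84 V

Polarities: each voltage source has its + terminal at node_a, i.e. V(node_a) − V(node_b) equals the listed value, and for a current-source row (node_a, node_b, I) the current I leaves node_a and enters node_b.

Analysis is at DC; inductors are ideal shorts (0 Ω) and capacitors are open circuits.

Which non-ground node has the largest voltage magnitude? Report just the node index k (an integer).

Apply KCL at each of the 8 non-ground nodes and solve the resulting linear system.
Node n1: branches {I1, R1, R2, I3, R7} → V_1 = -129.6
Node n2: branches {R2, R4, R12} → V_2 = -1.694
Node n3: branches {R3, R9, R11} → V_3 = -6.222
Node n4: branches {L1, R5, I3, V1} → V_4 = -3.840
Node n5: branches {C1, R6, R8, R10, R12} → V_5 = -1.373
Node n6: branches {R4, R8, R10} → V_6 = -1.384
Node n7: branches {R1, C2, R7, C3, R9, R13} → V_7 = -122.8
Node n8: branches {I1, R3, I2, C1, L1, C2, C3, R11} → V_8 = -3.840
Source currents: i(L1)=0.6126, i(V1)=-0.5584

1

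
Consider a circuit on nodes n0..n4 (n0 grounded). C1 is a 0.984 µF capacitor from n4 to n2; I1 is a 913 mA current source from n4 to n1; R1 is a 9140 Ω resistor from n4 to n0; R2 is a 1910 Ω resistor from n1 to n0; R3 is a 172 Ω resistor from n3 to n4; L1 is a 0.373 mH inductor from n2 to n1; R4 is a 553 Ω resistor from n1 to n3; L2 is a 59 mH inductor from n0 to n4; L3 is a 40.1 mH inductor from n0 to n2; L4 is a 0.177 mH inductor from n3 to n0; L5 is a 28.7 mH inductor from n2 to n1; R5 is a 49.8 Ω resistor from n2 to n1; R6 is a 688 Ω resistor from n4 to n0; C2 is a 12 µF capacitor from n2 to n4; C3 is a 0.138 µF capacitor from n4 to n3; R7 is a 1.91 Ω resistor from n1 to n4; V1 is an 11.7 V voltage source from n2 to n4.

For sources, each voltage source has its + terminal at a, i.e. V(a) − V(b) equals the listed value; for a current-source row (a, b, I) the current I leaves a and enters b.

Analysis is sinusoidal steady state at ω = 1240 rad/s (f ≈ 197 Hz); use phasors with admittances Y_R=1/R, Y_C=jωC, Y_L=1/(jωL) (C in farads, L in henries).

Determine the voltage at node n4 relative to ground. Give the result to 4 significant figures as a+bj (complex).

-6.810+1.194j V

MNA unknowns: 4 node voltages V₁..V_4 plus 1 source current (V1)
C1: Y=0.000+0.001220j on G[4,2]
I1: z[4]−=0.913, z[1]+=0.913
R1: Y=0.0001094+0.000j on G[4,0]
R2: Y=0.0005236+0.000j on G[1,0]
R3: Y=0.005814+0.000j on G[3,4]
L1: Y=0.000-2.162j on G[2,1]
R4: Y=0.001808+0.000j on G[1,3]
L2: Y=0.000-0.01367j on G[0,4]
L3: Y=0.000-0.02011j on G[0,2]
L4: Y=0.000-4.556j on G[3,0]
L5: Y=0.000-0.02810j on G[2,1]
R5: Y=0.02008+0.000j on G[2,1]
R6: Y=0.001453+0.000j on G[4,0]
C2: Y=0.000+0.01488j on G[2,4]
C3: Y=0.000+0.0001711j on G[4,3]
R7: Y=0.5236+0.000j on G[1,4]
V1: row V2−V4=11.7, i_V1 at 2,4
solve → V1=4.331-1.052j, V2=4.890+1.194j, V3=-0.0008624-0.007015j, V4=-6.810+1.194j
aux → i_V1=-4.954+1.088j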